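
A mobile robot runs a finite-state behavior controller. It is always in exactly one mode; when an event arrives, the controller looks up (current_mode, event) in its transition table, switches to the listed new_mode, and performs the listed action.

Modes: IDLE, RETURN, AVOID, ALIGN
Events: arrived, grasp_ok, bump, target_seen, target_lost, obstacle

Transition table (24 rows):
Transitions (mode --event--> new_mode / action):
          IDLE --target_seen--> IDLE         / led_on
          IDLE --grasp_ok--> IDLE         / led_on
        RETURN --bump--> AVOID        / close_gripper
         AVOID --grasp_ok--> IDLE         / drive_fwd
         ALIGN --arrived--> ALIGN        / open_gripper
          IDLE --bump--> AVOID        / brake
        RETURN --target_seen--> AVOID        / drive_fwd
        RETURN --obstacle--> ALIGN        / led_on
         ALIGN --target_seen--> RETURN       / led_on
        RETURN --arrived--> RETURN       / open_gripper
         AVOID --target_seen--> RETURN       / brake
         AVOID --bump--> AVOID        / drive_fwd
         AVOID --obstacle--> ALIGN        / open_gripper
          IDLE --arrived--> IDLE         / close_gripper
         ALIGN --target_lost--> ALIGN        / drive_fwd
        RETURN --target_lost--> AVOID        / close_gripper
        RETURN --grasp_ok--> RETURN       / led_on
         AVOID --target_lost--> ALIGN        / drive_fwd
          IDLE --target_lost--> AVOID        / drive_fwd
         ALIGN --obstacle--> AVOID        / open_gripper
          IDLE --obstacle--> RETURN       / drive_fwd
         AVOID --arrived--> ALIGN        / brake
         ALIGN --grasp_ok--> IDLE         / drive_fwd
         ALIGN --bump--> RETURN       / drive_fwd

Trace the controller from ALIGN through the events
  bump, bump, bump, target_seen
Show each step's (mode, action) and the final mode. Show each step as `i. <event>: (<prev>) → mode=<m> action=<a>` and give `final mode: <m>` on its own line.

1. bump: (ALIGN) → mode=RETURN action=drive_fwd
2. bump: (RETURN) → mode=AVOID action=close_gripper
3. bump: (AVOID) → mode=AVOID action=drive_fwd
4. target_seen: (AVOID) → mode=RETURN action=brake

final mode: RETURN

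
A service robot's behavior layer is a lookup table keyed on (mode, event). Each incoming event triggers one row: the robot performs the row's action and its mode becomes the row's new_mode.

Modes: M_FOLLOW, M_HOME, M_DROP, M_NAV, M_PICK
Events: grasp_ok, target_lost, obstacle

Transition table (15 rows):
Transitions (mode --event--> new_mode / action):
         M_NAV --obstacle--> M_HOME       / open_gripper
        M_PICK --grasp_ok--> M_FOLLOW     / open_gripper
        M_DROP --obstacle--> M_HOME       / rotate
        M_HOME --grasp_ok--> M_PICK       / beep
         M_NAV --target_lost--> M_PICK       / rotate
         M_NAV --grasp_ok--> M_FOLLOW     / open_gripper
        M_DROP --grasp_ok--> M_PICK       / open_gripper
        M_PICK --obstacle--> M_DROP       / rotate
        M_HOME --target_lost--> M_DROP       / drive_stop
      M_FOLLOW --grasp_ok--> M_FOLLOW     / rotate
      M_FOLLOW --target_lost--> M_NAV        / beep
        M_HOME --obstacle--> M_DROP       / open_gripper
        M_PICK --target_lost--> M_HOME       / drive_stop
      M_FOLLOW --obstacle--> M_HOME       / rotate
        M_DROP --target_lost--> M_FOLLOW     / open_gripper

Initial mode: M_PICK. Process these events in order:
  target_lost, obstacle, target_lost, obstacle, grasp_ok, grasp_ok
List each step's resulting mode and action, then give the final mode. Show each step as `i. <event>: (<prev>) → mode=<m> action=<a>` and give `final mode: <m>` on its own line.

final mode: M_FOLLOW

1. target_lost: (M_PICK) → mode=M_HOME action=drive_stop
2. obstacle: (M_HOME) → mode=M_DROP action=open_gripper
3. target_lost: (M_DROP) → mode=M_FOLLOW action=open_gripper
4. obstacle: (M_FOLLOW) → mode=M_HOME action=rotate
5. grasp_ok: (M_HOME) → mode=M_PICK action=beep
6. grasp_ok: (M_PICK) → mode=M_FOLLOW action=open_gripper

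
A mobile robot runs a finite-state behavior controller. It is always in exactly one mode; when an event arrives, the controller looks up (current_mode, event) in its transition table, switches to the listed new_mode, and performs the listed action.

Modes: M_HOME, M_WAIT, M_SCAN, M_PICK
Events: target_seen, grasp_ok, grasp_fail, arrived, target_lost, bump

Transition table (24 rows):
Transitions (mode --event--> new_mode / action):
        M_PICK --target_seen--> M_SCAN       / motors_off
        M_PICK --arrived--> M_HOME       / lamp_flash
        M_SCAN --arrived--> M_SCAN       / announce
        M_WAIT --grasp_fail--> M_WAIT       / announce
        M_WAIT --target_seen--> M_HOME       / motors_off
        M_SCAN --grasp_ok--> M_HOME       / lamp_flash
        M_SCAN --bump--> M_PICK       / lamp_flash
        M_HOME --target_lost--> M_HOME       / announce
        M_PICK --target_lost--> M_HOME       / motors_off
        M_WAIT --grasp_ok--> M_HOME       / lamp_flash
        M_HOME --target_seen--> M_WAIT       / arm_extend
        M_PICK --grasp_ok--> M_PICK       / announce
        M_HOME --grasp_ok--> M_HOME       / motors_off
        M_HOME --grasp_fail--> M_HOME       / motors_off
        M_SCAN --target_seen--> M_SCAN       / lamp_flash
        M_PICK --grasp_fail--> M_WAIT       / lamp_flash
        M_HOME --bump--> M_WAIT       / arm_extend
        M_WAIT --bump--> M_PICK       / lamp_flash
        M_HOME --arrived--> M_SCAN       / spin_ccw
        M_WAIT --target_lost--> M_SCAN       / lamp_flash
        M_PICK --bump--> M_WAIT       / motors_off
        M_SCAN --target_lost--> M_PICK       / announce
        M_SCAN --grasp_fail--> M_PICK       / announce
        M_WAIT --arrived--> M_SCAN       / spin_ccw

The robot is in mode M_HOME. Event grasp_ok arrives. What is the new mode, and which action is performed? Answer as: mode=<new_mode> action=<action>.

mode=M_HOME action=motors_off

current mode = M_HOME; filter table to that mode:
  (M_HOME, target_lost) → (M_HOME, announce)
  (M_HOME, target_seen) → (M_WAIT, arm_extend)
  (M_HOME, grasp_ok) → (M_HOME, motors_off)  ← event matches
  (M_HOME, grasp_fail) → (M_HOME, motors_off)
  (M_HOME, bump) → (M_WAIT, arm_extend)
  (M_HOME, arrived) → (M_SCAN, spin_ccw)
event = grasp_ok selects (M_HOME, motors_off)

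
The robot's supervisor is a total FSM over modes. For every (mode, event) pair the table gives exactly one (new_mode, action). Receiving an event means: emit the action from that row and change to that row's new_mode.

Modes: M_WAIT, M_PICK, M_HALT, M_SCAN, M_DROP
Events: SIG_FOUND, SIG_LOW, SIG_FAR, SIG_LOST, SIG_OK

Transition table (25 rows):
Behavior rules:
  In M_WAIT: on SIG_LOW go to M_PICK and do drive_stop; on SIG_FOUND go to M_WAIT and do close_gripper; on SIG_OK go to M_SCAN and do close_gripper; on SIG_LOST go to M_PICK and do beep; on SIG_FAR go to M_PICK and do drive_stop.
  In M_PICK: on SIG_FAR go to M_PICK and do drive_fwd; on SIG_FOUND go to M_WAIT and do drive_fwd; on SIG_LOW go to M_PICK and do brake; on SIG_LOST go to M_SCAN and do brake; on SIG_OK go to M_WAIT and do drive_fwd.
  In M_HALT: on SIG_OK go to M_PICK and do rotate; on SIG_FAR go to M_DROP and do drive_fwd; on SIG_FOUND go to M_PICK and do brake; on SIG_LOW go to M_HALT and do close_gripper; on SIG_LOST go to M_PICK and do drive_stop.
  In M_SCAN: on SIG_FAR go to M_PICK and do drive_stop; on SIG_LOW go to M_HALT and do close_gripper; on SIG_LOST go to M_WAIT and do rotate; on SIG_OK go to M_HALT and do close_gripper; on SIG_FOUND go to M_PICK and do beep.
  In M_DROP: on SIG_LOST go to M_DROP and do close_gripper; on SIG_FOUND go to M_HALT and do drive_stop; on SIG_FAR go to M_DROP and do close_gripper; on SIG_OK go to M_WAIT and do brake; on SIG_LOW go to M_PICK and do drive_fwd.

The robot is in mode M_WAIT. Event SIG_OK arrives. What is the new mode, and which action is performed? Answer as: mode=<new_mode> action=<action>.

mode=M_SCAN action=close_gripper

current mode = M_WAIT; filter table to that mode:
  (M_WAIT, SIG_LOW) → (M_PICK, drive_stop)
  (M_WAIT, SIG_FOUND) → (M_WAIT, close_gripper)
  (M_WAIT, SIG_OK) → (M_SCAN, close_gripper)  ← event matches
  (M_WAIT, SIG_LOST) → (M_PICK, beep)
  (M_WAIT, SIG_FAR) → (M_PICK, drive_stop)
event = SIG_OK selects (M_SCAN, close_gripper)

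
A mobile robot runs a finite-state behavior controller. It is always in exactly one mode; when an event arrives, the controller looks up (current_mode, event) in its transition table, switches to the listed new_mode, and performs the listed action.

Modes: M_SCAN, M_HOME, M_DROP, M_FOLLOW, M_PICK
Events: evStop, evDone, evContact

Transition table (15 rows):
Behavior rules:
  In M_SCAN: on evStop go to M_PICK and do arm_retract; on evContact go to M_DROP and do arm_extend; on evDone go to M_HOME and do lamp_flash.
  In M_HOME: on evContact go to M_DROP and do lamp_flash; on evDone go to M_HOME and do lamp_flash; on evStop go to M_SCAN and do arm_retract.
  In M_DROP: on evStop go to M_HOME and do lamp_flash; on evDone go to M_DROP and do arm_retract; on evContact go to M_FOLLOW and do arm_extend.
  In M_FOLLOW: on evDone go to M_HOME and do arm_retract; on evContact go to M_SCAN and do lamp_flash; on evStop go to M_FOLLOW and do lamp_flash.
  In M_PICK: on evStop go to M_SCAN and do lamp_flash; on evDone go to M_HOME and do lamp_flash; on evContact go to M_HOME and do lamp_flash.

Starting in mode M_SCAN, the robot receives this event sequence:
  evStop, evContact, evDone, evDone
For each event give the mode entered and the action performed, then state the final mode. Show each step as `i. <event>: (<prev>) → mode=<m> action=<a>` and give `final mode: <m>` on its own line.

1. evStop: (M_SCAN) → mode=M_PICK action=arm_retract
2. evContact: (M_PICK) → mode=M_HOME action=lamp_flash
3. evDone: (M_HOME) → mode=M_HOME action=lamp_flash
4. evDone: (M_HOME) → mode=M_HOME action=lamp_flash

final mode: M_HOME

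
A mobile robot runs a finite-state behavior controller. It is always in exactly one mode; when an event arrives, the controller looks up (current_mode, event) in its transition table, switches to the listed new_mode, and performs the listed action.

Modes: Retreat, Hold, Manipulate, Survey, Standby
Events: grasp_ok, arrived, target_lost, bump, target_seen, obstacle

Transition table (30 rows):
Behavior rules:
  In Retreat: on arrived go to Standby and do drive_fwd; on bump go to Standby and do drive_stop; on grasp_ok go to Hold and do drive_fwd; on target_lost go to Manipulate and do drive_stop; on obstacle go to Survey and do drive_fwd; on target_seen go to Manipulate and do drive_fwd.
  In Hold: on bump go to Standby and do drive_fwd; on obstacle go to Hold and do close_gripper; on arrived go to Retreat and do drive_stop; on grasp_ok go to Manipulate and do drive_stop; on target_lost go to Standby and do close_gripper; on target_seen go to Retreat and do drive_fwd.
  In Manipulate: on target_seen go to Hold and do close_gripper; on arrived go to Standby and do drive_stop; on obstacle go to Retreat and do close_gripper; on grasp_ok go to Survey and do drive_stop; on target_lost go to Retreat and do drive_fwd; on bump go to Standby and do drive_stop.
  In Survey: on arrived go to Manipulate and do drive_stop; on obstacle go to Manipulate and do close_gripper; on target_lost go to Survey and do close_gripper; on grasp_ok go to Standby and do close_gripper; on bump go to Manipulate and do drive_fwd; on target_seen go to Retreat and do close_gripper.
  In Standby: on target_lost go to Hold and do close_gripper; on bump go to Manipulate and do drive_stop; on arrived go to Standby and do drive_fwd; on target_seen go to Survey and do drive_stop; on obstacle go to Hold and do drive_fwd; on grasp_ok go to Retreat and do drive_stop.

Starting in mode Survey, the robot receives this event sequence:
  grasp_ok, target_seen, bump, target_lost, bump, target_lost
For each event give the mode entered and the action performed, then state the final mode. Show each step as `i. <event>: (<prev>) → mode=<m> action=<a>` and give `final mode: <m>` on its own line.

final mode: Hold

1. grasp_ok: (Survey) → mode=Standby action=close_gripper
2. target_seen: (Standby) → mode=Survey action=drive_stop
3. bump: (Survey) → mode=Manipulate action=drive_fwd
4. target_lost: (Manipulate) → mode=Retreat action=drive_fwd
5. bump: (Retreat) → mode=Standby action=drive_stop
6. target_lost: (Standby) → mode=Hold action=close_gripper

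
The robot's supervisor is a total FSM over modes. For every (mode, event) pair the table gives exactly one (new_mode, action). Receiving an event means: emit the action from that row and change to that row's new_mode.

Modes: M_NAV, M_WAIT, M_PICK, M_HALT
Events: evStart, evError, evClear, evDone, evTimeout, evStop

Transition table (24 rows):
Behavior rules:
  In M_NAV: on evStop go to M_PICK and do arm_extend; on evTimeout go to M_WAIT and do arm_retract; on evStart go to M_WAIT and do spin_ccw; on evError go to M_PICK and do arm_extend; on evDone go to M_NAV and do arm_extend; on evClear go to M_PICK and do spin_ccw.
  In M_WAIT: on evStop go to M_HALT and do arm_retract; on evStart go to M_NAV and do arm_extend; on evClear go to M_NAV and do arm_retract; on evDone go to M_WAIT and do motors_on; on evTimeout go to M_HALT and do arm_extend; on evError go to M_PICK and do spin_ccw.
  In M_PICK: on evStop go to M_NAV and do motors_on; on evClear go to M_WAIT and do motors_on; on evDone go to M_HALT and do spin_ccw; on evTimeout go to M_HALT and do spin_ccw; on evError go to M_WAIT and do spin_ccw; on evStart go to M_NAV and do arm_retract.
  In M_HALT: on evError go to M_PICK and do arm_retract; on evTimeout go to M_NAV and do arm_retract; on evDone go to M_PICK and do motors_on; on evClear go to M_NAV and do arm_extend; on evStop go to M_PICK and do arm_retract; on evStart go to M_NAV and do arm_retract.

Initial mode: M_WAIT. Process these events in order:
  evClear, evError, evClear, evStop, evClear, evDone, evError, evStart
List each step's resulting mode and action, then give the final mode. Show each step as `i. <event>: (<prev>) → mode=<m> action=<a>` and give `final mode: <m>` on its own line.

final mode: M_NAV

1. evClear: (M_WAIT) → mode=M_NAV action=arm_retract
2. evError: (M_NAV) → mode=M_PICK action=arm_extend
3. evClear: (M_PICK) → mode=M_WAIT action=motors_on
4. evStop: (M_WAIT) → mode=M_HALT action=arm_retract
5. evClear: (M_HALT) → mode=M_NAV action=arm_extend
6. evDone: (M_NAV) → mode=M_NAV action=arm_extend
7. evError: (M_NAV) → mode=M_PICK action=arm_extend
8. evStart: (M_PICK) → mode=M_NAV action=arm_retract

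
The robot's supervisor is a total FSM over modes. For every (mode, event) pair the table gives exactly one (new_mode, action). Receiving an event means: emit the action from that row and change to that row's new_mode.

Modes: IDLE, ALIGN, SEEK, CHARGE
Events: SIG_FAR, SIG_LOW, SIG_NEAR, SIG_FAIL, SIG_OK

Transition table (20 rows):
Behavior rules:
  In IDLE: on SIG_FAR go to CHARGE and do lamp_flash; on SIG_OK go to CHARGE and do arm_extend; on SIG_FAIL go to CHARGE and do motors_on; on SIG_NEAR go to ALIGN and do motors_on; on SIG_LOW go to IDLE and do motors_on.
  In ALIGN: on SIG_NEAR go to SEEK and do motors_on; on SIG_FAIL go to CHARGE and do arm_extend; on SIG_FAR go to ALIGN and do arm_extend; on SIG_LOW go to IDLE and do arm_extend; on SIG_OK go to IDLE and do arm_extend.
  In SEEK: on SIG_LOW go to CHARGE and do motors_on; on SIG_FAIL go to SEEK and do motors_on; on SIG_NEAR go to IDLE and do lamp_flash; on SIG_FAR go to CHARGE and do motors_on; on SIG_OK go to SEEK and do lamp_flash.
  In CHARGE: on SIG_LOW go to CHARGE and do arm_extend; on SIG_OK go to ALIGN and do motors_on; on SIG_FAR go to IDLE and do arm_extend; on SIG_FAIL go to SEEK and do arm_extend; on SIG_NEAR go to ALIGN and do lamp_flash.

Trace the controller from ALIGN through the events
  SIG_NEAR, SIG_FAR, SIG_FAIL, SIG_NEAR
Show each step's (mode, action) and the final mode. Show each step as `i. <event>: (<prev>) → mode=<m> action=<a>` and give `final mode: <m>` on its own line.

1. SIG_NEAR: (ALIGN) → mode=SEEK action=motors_on
2. SIG_FAR: (SEEK) → mode=CHARGE action=motors_on
3. SIG_FAIL: (CHARGE) → mode=SEEK action=arm_extend
4. SIG_NEAR: (SEEK) → mode=IDLE action=lamp_flash

final mode: IDLE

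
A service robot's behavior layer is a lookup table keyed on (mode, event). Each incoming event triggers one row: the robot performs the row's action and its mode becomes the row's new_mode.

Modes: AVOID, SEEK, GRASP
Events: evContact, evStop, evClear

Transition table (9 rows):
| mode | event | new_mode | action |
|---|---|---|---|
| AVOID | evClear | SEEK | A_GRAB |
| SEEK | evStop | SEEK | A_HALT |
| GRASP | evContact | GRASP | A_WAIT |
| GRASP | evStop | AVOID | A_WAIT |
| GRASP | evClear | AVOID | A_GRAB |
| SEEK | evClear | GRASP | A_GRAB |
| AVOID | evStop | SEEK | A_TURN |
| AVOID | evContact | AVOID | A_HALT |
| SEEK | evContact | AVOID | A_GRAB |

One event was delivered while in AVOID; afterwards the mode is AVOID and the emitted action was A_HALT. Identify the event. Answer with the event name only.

try evContact: (AVOID, evContact) → (AVOID, A_HALT)  ← matches
try evStop: (AVOID, evStop) → (SEEK, A_TURN)
try evClear: (AVOID, evClear) → (SEEK, A_GRAB)

evContact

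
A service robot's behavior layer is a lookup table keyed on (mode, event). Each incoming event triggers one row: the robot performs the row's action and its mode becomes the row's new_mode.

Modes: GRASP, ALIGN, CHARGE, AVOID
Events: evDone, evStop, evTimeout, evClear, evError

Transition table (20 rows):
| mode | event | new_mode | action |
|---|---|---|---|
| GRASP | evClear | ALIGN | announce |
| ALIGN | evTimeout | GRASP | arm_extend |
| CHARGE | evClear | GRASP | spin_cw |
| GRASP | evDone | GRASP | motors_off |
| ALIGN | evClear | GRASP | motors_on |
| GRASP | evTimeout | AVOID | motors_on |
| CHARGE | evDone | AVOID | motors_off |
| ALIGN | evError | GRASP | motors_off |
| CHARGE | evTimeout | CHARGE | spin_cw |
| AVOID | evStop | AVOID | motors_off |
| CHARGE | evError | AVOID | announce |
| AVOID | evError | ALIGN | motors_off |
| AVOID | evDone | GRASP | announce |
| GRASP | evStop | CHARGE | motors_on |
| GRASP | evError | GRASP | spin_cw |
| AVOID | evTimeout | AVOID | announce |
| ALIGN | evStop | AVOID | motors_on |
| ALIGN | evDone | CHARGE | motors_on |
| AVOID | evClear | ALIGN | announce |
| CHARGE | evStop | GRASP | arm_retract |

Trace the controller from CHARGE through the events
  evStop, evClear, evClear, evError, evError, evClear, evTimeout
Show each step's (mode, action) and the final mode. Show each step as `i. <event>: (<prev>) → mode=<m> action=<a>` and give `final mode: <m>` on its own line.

final mode: GRASP

1. evStop: (CHARGE) → mode=GRASP action=arm_retract
2. evClear: (GRASP) → mode=ALIGN action=announce
3. evClear: (ALIGN) → mode=GRASP action=motors_on
4. evError: (GRASP) → mode=GRASP action=spin_cw
5. evError: (GRASP) → mode=GRASP action=spin_cw
6. evClear: (GRASP) → mode=ALIGN action=announce
7. evTimeout: (ALIGN) → mode=GRASP action=arm_extend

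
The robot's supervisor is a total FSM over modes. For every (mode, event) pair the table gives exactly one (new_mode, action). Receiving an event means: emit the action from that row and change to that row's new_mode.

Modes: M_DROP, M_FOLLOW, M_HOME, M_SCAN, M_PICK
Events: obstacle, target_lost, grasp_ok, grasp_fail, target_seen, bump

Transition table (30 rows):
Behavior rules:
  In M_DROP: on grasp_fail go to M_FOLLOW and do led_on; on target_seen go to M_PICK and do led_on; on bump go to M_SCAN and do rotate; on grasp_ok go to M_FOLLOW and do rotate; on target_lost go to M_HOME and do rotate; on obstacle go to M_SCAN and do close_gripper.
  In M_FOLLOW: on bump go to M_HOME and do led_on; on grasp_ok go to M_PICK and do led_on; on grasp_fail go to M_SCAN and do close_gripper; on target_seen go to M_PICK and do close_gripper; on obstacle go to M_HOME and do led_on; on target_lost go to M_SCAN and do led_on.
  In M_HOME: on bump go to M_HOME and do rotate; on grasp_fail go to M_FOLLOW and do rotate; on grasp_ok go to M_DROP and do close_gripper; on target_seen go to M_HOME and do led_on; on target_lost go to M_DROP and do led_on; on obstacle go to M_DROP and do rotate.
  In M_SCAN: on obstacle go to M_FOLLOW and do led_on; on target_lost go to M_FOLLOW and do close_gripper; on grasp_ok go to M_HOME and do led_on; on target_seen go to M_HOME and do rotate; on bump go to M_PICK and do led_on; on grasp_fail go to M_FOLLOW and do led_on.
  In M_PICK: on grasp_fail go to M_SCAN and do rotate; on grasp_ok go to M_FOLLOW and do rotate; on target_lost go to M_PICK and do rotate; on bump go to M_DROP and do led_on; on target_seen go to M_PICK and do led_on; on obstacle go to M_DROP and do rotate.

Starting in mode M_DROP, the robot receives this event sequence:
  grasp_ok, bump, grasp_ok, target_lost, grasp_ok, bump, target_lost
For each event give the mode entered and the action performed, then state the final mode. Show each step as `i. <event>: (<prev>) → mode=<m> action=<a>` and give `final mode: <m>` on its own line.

final mode: M_FOLLOW

1. grasp_ok: (M_DROP) → mode=M_FOLLOW action=rotate
2. bump: (M_FOLLOW) → mode=M_HOME action=led_on
3. grasp_ok: (M_HOME) → mode=M_DROP action=close_gripper
4. target_lost: (M_DROP) → mode=M_HOME action=rotate
5. grasp_ok: (M_HOME) → mode=M_DROP action=close_gripper
6. bump: (M_DROP) → mode=M_SCAN action=rotate
7. target_lost: (M_SCAN) → mode=M_FOLLOW action=close_gripper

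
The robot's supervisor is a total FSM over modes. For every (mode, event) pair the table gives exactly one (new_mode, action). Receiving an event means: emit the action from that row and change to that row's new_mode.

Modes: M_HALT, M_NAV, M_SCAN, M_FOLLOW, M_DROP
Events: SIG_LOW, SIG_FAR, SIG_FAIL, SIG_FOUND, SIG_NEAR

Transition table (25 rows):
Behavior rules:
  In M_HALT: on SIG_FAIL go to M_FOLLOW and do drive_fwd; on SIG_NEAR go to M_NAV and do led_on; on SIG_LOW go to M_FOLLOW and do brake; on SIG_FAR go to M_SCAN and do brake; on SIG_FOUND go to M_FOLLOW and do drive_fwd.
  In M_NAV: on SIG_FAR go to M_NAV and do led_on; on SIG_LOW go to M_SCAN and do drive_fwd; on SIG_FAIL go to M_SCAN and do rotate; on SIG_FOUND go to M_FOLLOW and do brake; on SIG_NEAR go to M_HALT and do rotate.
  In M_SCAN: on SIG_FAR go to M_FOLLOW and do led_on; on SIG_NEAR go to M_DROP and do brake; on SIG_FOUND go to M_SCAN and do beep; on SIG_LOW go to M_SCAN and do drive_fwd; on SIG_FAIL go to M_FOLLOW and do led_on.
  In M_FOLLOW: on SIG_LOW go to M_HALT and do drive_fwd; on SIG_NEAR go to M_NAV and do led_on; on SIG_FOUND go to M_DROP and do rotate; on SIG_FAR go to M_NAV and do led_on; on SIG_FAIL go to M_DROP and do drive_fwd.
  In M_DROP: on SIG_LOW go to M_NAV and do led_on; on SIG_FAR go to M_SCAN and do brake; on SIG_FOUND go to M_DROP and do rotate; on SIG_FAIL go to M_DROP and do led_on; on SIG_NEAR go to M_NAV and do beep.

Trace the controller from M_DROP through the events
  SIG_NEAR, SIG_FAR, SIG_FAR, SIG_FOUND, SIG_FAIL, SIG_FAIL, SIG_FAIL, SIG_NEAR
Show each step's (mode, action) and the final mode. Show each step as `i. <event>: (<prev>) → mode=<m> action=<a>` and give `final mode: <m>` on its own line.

final mode: M_NAV

1. SIG_NEAR: (M_DROP) → mode=M_NAV action=beep
2. SIG_FAR: (M_NAV) → mode=M_NAV action=led_on
3. SIG_FAR: (M_NAV) → mode=M_NAV action=led_on
4. SIG_FOUND: (M_NAV) → mode=M_FOLLOW action=brake
5. SIG_FAIL: (M_FOLLOW) → mode=M_DROP action=drive_fwd
6. SIG_FAIL: (M_DROP) → mode=M_DROP action=led_on
7. SIG_FAIL: (M_DROP) → mode=M_DROP action=led_on
8. SIG_NEAR: (M_DROP) → mode=M_NAV action=beep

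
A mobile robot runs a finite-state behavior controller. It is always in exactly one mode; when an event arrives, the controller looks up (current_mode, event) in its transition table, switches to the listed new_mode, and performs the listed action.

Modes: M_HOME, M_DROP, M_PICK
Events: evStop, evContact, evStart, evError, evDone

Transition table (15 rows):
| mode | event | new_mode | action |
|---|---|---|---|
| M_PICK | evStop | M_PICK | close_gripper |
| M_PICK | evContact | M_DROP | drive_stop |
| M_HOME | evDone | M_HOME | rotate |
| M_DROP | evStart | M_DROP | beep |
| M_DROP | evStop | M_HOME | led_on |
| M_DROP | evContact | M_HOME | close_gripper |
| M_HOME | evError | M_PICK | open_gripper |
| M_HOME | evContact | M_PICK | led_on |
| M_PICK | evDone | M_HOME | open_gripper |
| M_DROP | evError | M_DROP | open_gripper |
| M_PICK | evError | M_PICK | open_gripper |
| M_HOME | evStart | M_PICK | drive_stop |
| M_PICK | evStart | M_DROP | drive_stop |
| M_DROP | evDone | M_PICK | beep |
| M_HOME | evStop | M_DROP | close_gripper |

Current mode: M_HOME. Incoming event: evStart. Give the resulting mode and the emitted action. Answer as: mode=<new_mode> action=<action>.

current mode = M_HOME; filter table to that mode:
  (M_HOME, evDone) → (M_HOME, rotate)
  (M_HOME, evError) → (M_PICK, open_gripper)
  (M_HOME, evContact) → (M_PICK, led_on)
  (M_HOME, evStart) → (M_PICK, drive_stop)  ← event matches
  (M_HOME, evStop) → (M_DROP, close_gripper)
event = evStart selects (M_PICK, drive_stop)

mode=M_PICK action=drive_stop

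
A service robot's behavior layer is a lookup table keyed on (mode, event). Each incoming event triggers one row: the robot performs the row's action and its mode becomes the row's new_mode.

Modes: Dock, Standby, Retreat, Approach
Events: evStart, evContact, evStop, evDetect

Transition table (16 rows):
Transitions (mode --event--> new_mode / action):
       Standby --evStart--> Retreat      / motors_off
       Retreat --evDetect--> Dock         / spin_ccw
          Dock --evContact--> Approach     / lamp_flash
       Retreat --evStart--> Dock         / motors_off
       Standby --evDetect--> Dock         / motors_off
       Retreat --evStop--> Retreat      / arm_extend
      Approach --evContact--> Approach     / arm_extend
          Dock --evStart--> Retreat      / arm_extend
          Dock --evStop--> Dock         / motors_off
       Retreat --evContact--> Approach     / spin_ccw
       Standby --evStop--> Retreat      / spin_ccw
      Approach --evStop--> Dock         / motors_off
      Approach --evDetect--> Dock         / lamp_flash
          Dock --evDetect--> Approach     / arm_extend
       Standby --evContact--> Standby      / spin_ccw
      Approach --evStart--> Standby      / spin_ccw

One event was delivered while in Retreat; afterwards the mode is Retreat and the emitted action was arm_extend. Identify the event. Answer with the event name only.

evStop

try evStart: (Retreat, evStart) → (Dock, motors_off)
try evContact: (Retreat, evContact) → (Approach, spin_ccw)
try evStop: (Retreat, evStop) → (Retreat, arm_extend)  ← matches
try evDetect: (Retreat, evDetect) → (Dock, spin_ccw)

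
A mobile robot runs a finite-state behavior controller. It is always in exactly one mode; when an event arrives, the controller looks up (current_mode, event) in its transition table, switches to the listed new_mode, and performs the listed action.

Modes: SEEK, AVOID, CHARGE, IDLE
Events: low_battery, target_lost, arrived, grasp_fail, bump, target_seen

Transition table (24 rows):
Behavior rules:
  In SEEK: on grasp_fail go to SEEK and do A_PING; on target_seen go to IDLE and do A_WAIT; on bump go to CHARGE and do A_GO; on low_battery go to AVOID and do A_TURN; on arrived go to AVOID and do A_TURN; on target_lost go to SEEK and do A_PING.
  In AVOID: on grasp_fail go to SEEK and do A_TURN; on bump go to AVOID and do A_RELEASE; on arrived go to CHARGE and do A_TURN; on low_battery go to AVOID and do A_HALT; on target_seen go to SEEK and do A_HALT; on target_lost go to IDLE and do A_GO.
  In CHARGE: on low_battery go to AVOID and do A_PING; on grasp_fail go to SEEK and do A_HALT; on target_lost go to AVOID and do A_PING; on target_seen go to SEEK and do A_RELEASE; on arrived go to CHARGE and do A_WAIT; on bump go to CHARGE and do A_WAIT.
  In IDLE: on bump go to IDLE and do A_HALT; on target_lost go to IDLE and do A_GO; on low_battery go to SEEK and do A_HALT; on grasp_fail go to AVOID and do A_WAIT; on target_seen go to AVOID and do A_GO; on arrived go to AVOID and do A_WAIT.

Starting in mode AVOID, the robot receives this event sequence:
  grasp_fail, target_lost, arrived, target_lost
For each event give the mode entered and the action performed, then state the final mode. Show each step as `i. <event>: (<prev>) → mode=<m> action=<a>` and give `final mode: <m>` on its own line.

1. grasp_fail: (AVOID) → mode=SEEK action=A_TURN
2. target_lost: (SEEK) → mode=SEEK action=A_PING
3. arrived: (SEEK) → mode=AVOID action=A_TURN
4. target_lost: (AVOID) → mode=IDLE action=A_GO

final mode: IDLE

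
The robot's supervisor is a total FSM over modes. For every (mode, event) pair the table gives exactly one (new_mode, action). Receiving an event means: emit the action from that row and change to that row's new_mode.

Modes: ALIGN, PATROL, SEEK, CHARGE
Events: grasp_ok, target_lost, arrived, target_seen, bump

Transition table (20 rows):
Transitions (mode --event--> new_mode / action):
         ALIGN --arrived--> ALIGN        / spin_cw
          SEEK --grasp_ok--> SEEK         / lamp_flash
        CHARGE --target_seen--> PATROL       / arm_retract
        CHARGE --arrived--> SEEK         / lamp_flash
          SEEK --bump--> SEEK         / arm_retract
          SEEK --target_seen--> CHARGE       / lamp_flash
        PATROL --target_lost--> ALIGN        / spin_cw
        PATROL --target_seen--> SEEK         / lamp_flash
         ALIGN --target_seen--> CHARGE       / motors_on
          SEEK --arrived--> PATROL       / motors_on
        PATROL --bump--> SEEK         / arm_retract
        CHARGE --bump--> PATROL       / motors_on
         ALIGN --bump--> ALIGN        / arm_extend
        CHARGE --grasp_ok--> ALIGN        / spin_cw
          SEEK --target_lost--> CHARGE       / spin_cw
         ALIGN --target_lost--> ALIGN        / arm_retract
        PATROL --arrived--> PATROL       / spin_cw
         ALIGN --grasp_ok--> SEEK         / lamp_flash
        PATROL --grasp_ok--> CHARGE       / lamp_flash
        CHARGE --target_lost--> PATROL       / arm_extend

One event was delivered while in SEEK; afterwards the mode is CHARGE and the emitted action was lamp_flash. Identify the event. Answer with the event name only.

target_seen

try grasp_ok: (SEEK, grasp_ok) → (SEEK, lamp_flash)
try target_lost: (SEEK, target_lost) → (CHARGE, spin_cw)
try arrived: (SEEK, arrived) → (PATROL, motors_on)
try target_seen: (SEEK, target_seen) → (CHARGE, lamp_flash)  ← matches
try bump: (SEEK, bump) → (SEEK, arm_retract)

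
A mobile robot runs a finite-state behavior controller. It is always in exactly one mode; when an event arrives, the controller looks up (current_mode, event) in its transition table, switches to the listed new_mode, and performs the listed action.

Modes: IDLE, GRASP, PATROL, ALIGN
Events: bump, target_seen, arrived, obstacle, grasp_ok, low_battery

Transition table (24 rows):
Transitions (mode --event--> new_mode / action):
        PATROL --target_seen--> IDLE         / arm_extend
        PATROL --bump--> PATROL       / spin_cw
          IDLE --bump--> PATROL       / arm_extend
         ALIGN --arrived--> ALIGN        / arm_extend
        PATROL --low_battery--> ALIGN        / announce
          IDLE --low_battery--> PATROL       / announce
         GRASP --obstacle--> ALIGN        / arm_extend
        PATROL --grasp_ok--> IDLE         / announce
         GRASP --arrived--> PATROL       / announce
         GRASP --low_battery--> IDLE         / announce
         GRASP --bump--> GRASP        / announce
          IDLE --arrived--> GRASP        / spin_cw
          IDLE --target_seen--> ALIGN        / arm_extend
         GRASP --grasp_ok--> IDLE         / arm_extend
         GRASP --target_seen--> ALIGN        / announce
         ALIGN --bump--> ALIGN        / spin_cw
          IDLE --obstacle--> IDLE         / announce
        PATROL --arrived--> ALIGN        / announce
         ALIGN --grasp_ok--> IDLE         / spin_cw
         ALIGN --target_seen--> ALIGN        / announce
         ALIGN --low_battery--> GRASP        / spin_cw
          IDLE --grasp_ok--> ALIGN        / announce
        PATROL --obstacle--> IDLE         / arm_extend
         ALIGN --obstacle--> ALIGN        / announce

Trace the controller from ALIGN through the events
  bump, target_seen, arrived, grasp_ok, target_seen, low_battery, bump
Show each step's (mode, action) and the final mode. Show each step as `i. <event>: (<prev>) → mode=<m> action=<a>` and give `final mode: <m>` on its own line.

1. bump: (ALIGN) → mode=ALIGN action=spin_cw
2. target_seen: (ALIGN) → mode=ALIGN action=announce
3. arrived: (ALIGN) → mode=ALIGN action=arm_extend
4. grasp_ok: (ALIGN) → mode=IDLE action=spin_cw
5. target_seen: (IDLE) → mode=ALIGN action=arm_extend
6. low_battery: (ALIGN) → mode=GRASP action=spin_cw
7. bump: (GRASP) → mode=GRASP action=announce

final mode: GRASP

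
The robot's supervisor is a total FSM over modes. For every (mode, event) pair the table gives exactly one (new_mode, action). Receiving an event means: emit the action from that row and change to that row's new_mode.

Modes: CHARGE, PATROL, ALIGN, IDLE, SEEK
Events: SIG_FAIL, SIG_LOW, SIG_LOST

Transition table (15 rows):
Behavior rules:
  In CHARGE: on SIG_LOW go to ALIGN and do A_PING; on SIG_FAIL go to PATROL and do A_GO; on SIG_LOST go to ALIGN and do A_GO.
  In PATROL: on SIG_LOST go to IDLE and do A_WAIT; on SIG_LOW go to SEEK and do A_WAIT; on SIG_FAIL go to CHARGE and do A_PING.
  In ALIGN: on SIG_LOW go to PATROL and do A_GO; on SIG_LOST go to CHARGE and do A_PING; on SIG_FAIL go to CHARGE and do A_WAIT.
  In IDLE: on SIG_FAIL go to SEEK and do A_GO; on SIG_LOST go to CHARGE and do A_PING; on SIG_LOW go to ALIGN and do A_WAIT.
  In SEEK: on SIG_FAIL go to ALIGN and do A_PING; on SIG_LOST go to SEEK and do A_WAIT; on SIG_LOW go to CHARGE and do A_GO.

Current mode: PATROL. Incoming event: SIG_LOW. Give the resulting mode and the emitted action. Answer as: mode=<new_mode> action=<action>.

mode=SEEK action=A_WAIT

current mode = PATROL; filter table to that mode:
  (PATROL, SIG_LOST) → (IDLE, A_WAIT)
  (PATROL, SIG_LOW) → (SEEK, A_WAIT)  ← event matches
  (PATROL, SIG_FAIL) → (CHARGE, A_PING)
event = SIG_LOW selects (SEEK, A_WAIT)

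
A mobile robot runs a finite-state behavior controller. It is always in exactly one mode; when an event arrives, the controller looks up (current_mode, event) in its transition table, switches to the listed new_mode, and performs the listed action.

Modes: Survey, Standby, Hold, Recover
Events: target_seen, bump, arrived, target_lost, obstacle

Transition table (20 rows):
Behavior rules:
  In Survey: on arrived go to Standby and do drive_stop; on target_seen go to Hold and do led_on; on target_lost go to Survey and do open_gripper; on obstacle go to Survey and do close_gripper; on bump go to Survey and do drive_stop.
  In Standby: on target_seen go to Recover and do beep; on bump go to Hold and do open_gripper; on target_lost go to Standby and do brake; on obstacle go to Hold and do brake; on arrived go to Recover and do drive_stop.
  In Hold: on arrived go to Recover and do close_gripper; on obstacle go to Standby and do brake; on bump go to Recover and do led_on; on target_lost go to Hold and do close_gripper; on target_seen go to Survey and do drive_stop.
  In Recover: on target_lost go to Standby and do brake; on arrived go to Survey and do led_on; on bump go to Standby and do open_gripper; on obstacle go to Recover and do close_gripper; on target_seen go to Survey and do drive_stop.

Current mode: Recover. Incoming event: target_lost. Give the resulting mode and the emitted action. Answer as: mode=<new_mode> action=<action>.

mode=Standby action=brake

current mode = Recover; filter table to that mode:
  (Recover, target_lost) → (Standby, brake)  ← event matches
  (Recover, arrived) → (Survey, led_on)
  (Recover, bump) → (Standby, open_gripper)
  (Recover, obstacle) → (Recover, close_gripper)
  (Recover, target_seen) → (Survey, drive_stop)
event = target_lost selects (Standby, brake)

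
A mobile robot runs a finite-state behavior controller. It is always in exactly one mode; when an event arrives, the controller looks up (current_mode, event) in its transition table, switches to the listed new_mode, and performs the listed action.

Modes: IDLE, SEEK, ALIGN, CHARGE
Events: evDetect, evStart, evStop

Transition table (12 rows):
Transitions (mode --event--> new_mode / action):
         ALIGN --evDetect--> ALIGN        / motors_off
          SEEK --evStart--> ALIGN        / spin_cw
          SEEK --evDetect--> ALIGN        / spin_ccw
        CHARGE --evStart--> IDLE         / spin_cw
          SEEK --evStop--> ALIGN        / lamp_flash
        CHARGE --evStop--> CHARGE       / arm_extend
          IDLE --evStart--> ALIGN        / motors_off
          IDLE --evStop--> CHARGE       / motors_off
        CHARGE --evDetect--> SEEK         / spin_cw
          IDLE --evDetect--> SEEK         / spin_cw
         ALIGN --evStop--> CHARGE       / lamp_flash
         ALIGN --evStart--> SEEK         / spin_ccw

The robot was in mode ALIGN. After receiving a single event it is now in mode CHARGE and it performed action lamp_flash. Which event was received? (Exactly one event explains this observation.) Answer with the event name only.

try evDetect: (ALIGN, evDetect) → (ALIGN, motors_off)
try evStart: (ALIGN, evStart) → (SEEK, spin_ccw)
try evStop: (ALIGN, evStop) → (CHARGE, lamp_flash)  ← matches

evStop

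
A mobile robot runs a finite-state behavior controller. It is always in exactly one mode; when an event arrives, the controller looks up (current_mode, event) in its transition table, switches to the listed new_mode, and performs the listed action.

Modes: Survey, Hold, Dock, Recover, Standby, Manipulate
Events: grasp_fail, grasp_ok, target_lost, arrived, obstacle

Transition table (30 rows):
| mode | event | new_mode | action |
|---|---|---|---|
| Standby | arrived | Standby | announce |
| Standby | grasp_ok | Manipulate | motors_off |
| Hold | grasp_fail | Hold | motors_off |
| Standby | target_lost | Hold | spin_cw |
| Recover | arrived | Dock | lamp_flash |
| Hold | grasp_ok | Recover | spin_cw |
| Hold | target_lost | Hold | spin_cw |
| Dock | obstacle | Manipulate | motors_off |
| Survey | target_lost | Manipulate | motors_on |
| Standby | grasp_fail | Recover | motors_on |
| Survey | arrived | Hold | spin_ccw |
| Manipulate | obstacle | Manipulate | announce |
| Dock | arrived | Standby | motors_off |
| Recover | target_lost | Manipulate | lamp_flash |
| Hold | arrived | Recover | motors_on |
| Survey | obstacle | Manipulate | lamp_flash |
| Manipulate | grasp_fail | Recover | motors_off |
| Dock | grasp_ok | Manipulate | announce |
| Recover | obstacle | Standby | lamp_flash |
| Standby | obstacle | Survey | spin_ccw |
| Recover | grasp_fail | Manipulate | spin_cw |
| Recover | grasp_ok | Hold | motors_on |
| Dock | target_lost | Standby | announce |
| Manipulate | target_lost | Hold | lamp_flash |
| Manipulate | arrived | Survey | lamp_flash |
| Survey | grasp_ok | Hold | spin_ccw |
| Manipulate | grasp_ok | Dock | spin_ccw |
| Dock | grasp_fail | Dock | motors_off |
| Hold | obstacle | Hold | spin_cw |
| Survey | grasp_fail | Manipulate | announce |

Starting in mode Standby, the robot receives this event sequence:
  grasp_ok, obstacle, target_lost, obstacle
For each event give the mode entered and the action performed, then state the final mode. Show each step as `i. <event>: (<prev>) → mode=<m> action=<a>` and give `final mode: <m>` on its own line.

final mode: Hold

1. grasp_ok: (Standby) → mode=Manipulate action=motors_off
2. obstacle: (Manipulate) → mode=Manipulate action=announce
3. target_lost: (Manipulate) → mode=Hold action=lamp_flash
4. obstacle: (Hold) → mode=Hold action=spin_cw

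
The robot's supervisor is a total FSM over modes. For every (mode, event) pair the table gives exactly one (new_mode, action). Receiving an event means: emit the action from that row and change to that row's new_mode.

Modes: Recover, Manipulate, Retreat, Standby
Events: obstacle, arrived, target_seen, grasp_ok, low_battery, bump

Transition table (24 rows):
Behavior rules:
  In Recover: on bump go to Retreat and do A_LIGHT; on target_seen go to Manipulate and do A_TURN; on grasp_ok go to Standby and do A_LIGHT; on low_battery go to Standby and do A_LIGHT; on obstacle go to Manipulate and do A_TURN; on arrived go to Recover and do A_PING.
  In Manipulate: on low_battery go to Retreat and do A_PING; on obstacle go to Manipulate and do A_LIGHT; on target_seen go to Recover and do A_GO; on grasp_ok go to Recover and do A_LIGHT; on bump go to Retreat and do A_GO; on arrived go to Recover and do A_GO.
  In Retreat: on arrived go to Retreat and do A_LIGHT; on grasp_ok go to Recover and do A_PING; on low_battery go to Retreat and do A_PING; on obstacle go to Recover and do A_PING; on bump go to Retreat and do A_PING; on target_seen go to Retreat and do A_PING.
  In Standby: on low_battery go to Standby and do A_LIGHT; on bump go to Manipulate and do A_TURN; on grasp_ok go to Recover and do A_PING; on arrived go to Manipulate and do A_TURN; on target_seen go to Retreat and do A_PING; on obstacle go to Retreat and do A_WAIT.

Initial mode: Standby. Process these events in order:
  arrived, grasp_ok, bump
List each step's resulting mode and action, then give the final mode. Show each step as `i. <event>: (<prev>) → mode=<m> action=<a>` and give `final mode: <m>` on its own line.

final mode: Retreat

1. arrived: (Standby) → mode=Manipulate action=A_TURN
2. grasp_ok: (Manipulate) → mode=Recover action=A_LIGHT
3. bump: (Recover) → mode=Retreat action=A_LIGHT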